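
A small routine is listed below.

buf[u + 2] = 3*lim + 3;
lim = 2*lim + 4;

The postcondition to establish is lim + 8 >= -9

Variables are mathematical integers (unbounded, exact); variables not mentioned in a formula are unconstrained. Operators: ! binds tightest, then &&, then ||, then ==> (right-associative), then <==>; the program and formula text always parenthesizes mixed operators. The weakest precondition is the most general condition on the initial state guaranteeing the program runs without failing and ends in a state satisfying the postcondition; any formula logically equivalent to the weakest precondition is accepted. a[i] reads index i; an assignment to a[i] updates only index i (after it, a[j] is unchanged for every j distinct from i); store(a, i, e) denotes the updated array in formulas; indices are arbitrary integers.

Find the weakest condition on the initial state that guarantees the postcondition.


Working backward. After the program, the postcondition lim + 8 >= -9 must hold; in canonical form it is lim >= -17.
Before lim := 2*lim + 4: 2*lim >= -21
Before buf[u + 2] := 3*lim + 3: 2*lim >= -21
Answer: WP = 2*lim >= -21


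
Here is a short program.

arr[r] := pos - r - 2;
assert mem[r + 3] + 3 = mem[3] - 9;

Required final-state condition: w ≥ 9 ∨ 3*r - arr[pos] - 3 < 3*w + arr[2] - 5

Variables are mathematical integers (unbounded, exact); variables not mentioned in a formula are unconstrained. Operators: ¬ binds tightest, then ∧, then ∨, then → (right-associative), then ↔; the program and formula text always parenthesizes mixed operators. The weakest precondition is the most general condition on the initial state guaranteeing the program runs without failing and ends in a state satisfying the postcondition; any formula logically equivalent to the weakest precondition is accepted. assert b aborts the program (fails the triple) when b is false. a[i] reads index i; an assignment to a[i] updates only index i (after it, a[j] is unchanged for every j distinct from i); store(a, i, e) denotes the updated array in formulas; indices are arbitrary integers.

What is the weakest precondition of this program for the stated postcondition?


Working backward. After the program, the postcondition w ≥ 9 ∨ 3*r - arr[pos] - 3 < 3*w + arr[2] - 5 must hold; in canonical form it is w ≥ 9 ∨ 3*r < arr[2] + arr[pos] + 3*w - 2.
Before assert mem[r + 3] + 3 = mem[3] - 9: mem[r + 3] = mem[3] - 12 ∧ (w ≥ 9 ∨ 3*r < arr[2] + arr[pos] + 3*w - 2)
Before arr[r] := pos - r - 2: mem[r + 3] = mem[3] - 12 ∧ (w ≥ 9 ∨ 3*r < store(arr, r, pos - r - 2)[2] + store(arr, r, pos - r - 2)[pos] + 3*w - 2)
Answer: WP = mem[r + 3] = mem[3] - 12 ∧ (w ≥ 9 ∨ 3*r < store(arr, r, pos - r - 2)[2] + store(arr, r, pos - r - 2)[pos] + 3*w - 2)


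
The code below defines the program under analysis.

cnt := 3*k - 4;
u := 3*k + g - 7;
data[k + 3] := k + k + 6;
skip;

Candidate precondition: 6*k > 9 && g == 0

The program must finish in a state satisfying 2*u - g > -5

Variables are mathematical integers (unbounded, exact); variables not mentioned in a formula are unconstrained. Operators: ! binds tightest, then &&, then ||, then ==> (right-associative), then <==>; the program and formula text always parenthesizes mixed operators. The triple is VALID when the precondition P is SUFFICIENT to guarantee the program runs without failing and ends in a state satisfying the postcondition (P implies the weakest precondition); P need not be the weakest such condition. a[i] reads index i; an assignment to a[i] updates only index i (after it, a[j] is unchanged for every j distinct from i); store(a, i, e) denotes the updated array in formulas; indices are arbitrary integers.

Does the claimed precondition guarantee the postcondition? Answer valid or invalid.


Working backward. After the program, the postcondition 2*u - g > -5 must hold; in canonical form it is 2*u > g - 5.
Before skip: 2*u > g - 5
Before data[k + 3] := k + k + 6: 2*u > g - 5
Before u := 3*k + g - 7: g + 6*k > 9
Before cnt := 3*k - 4: g + 6*k > 9
The weakest precondition is g + 6*k > 9.
Check whether 6*k > 9 && g == 0 implies it.
Every state satisfying the precondition satisfies the weakest precondition: the implication holds.
Answer: valid


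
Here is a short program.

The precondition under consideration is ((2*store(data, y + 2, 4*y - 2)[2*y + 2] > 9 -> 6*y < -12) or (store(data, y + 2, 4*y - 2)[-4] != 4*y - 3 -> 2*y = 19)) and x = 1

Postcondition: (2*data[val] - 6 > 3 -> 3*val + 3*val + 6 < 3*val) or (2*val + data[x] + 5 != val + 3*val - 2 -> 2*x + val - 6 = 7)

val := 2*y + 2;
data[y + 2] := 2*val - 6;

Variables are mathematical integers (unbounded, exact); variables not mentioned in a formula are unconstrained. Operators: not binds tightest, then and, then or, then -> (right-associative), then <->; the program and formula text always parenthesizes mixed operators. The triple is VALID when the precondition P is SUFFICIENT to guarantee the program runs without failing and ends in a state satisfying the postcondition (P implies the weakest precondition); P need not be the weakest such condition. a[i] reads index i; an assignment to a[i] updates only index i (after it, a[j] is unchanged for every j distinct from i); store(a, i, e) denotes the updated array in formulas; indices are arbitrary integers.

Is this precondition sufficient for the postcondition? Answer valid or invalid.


Working backward. After the program, the postcondition (2*data[val] - 6 > 3 -> 3*val + 3*val + 6 < 3*val) or (2*val + data[x] + 5 != val + 3*val - 2 -> 2*x + val - 6 = 7) must hold; in canonical form it is (2*data[val] > 9 -> 3*val < -6) or (data[x] != 2*val - 7 -> val + 2*x = 13).
Before data[y + 2] := 2*val - 6: (2*store(data, y + 2, 2*val - 6)[val] > 9 -> 3*val < -6) or (store(data, y + 2, 2*val - 6)[x] != 2*val - 7 -> val + 2*x = 13)
Before val := 2*y + 2: (2*store(data, y + 2, 4*y - 2)[2*y + 2] > 9 -> 6*y < -12) or (store(data, y + 2, 4*y - 2)[x] != 4*y - 3 -> 2*x + 2*y = 11)
The weakest precondition is (2*store(data, y + 2, 4*y - 2)[2*y + 2] > 9 -> 6*y < -12) or (store(data, y + 2, 4*y - 2)[x] != 4*y - 3 -> 2*x + 2*y = 11).
Check whether ((2*store(data, y + 2, 4*y - 2)[2*y + 2] > 9 -> 6*y < -12) or (store(data, y + 2, 4*y - 2)[-4] != 4*y - 3 -> 2*y = 19)) and x = 1 implies it.
Countermodel: at the initial state data = {[-4] = 110909, [1] = 110910, [27730] = 4, [55458] = 5, elsewhere 4}, x = 1, y = 27728, the precondition holds but the weakest precondition fails.
Answer: invalid


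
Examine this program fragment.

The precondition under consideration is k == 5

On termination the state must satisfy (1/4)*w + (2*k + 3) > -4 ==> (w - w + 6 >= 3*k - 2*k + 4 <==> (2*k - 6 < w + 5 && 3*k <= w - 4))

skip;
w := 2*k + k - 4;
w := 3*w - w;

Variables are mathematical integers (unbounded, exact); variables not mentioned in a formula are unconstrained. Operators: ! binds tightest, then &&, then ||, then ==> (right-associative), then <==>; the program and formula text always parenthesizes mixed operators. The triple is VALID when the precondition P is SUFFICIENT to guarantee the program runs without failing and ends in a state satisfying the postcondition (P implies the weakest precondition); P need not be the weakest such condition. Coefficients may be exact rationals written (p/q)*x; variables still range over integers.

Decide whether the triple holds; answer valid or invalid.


Working backward. After the program, the postcondition (1/4)*w + (2*k + 3) > -4 ==> (w - w + 6 >= 3*k - 2*k + 4 <==> (2*k - 6 < w + 5 && 3*k <= w - 4)) must hold; in canonical form it is 2*k + (1/4)*w > -7 ==> (k <= 2 <==> (2*k < w + 11 && 3*k <= w - 4)).
Before w := 3*w - w: 2*k + (1/2)*w > -7 ==> (k <= 2 <==> (2*k < 2*w + 11 && 3*k <= 2*w - 4))
Before w := 2*k + k - 4: (7/2)*k > -5 ==> (k <= 2 <==> (4*k > -3 && 3*k >= 12))
Before skip: (7/2)*k > -5 ==> (k <= 2 <==> (4*k > -3 && 3*k >= 12))
The weakest precondition is (7/2)*k > -5 ==> (k <= 2 <==> (4*k > -3 && 3*k >= 12)).
Check whether k == 5 implies it.
Countermodel: at the initial state k = 5, the precondition holds but the weakest precondition fails.
Answer: invalid


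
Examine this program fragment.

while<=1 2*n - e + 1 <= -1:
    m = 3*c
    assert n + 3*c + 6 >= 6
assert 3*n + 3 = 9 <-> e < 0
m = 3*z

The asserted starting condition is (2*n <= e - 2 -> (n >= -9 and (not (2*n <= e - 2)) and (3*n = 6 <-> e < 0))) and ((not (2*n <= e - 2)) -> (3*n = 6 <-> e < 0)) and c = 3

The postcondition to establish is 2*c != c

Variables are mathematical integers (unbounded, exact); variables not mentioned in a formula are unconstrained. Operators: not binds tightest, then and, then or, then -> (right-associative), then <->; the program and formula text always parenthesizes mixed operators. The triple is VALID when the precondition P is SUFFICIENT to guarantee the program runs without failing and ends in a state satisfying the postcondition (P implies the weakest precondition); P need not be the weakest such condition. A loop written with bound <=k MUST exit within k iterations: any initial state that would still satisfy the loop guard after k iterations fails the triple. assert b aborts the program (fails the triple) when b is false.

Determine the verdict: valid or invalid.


Working backward. After the program, the postcondition 2*c != c must hold; in canonical form it is c != 0.
Before m := 3*z: c != 0
Before assert 3*n + 3 = 9 <-> e < 0: (3*n = 6 <-> e < 0) and c != 0
Before the loop (bound <=1), unroll the exhaustion recursion (WP_0 = exit-now case; WP_j = one more guarded iteration, up to j = 1):
  WP_0: (not (2*n <= e - 2)) and (3*n = 6 <-> e < 0) and c != 0
  WP_1: (2*n <= e - 2 -> (3*c + n >= 0 and (not (2*n <= e - 2)) and (3*n = 6 <-> e < 0) and c != 0)) and ((not (2*n <= e - 2)) -> ((3*n = 6 <-> e < 0) and c != 0))
So before the loop: (2*n <= e - 2 -> (3*c + n >= 0 and (not (2*n <= e - 2)) and (3*n = 6 <-> e < 0) and c != 0)) and ((not (2*n <= e - 2)) -> ((3*n = 6 <-> e < 0) and c != 0))
The weakest precondition is (2*n <= e - 2 -> (3*c + n >= 0 and (not (2*n <= e - 2)) and (3*n = 6 <-> e < 0) and c != 0)) and ((not (2*n <= e - 2)) -> ((3*n = 6 <-> e < 0) and c != 0)).
Check whether (2*n <= e - 2 -> (n >= -9 and (not (2*n <= e - 2)) and (3*n = 6 <-> e < 0))) and ((not (2*n <= e - 2)) -> (3*n = 6 <-> e < 0)) and c = 3 implies it.
Every state satisfying the precondition satisfies the weakest precondition: the implication holds.
Answer: valid


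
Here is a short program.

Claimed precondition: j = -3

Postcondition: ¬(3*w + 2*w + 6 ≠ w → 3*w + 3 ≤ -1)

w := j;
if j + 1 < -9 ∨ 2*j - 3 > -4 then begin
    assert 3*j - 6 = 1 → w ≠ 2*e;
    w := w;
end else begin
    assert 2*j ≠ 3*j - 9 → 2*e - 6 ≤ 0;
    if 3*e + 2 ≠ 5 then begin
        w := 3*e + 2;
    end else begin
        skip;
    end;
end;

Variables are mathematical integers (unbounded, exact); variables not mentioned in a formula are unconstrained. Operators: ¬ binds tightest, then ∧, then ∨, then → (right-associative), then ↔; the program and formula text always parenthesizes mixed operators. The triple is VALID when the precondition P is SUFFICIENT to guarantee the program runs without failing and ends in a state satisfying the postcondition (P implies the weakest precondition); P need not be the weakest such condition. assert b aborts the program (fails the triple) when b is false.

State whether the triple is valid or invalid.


Working backward. After the program, the postcondition ¬(3*w + 2*w + 6 ≠ w → 3*w + 3 ≤ -1) must hold; in canonical form it is ¬(4*w ≠ -6 → 3*w ≤ -4).
Then branch requires (3*j = 7 → w ≠ 2*e) ∧ (¬(4*w ≠ -6 → 3*w ≤ -4)); else branch requires (j ≠ 9 → 2*e ≤ 6) ∧ (3*e ≠ 3 → (¬(12*e ≠ -14 → 9*e ≤ -10))) ∧ ((¬(3*e ≠ 3)) → (¬(4*w ≠ -6 → 3*w ≤ -4))).
Before the if: ((j < -10 ∨ 2*j > -1) → ((3*j = 7 → w ≠ 2*e) ∧ (¬(4*w ≠ -6 → 3*w ≤ -4)))) ∧ ((¬(j < -10 ∨ 2*j > -1)) → ((j ≠ 9 → 2*e ≤ 6) ∧ (3*e ≠ 3 → (¬(12*e ≠ -14 → 9*e ≤ -10))) ∧ ((¬(3*e ≠ 3)) → (¬(4*w ≠ -6 → 3*w ≤ -4)))))
Before w := j: ((j < -10 ∨ 2*j > -1) → ((3*j = 7 → j ≠ 2*e) ∧ (¬(4*j ≠ -6 → 3*j ≤ -4)))) ∧ ((¬(j < -10 ∨ 2*j > -1)) → ((j ≠ 9 → 2*e ≤ 6) ∧ (3*e ≠ 3 → (¬(12*e ≠ -14 → 9*e ≤ -10))) ∧ ((¬(3*e ≠ 3)) → (¬(4*j ≠ -6 → 3*j ≤ -4)))))
The weakest precondition is ((j < -10 ∨ 2*j > -1) → ((3*j = 7 → j ≠ 2*e) ∧ (¬(4*j ≠ -6 → 3*j ≤ -4)))) ∧ ((¬(j < -10 ∨ 2*j > -1)) → ((j ≠ 9 → 2*e ≤ 6) ∧ (3*e ≠ 3 → (¬(12*e ≠ -14 → 9*e ≤ -10))) ∧ ((¬(3*e ≠ 3)) → (¬(4*j ≠ -6 → 3*j ≤ -4))))).
Check whether j = -3 implies it.
Countermodel: at the initial state e = 1, j = -3, the precondition holds but the weakest precondition fails.
Answer: invalid


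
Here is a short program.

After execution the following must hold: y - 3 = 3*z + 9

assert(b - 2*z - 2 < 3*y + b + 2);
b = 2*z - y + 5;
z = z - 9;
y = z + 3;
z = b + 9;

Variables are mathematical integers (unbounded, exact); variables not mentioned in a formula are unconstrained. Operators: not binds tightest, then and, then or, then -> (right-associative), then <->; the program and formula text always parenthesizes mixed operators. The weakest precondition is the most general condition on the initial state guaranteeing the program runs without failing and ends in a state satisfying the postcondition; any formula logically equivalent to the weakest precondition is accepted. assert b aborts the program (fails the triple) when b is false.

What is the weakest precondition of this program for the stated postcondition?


Working backward. After the program, the postcondition y - 3 = 3*z + 9 must hold; in canonical form it is y = 3*z + 12.
Before z := b + 9: y = 3*b + 39
Before y := z + 3: z = 3*b + 36
Before z := z - 9: z = 3*b + 45
Before b := 2*z - y + 5: 3*y = 5*z + 60
Before assert b - 2*z - 2 < 3*y + b + 2: 3*y + 2*z > -4 and 3*y = 5*z + 60
Answer: WP = 3*y + 2*z > -4 and 3*y = 5*z + 60


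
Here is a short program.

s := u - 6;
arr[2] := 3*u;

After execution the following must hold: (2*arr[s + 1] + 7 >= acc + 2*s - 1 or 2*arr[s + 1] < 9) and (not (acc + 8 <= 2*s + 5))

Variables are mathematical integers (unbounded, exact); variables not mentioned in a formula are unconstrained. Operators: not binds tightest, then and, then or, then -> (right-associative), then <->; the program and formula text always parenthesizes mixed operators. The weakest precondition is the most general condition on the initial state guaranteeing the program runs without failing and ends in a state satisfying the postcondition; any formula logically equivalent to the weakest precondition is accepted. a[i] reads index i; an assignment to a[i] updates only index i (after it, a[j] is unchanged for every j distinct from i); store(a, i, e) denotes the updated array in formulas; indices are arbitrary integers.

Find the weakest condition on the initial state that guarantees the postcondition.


Working backward. After the program, the postcondition (2*arr[s + 1] + 7 >= acc + 2*s - 1 or 2*arr[s + 1] < 9) and (not (acc + 8 <= 2*s + 5)) must hold; in canonical form it is (2*arr[s + 1] >= acc + 2*s - 8 or 2*arr[s + 1] < 9) and (not (acc <= 2*s - 3)).
Before arr[2] := 3*u: (2*store(arr, 2, 3*u)[s + 1] >= acc + 2*s - 8 or 2*store(arr, 2, 3*u)[s + 1] < 9) and (not (acc <= 2*s - 3))
Before s := u - 6: (2*store(arr, 2, 3*u)[u - 5] >= acc + 2*u - 20 or 2*store(arr, 2, 3*u)[u - 5] < 9) and (not (acc <= 2*u - 15))
Answer: WP = (2*store(arr, 2, 3*u)[u - 5] >= acc + 2*u - 20 or 2*store(arr, 2, 3*u)[u - 5] < 9) and (not (acc <= 2*u - 15))


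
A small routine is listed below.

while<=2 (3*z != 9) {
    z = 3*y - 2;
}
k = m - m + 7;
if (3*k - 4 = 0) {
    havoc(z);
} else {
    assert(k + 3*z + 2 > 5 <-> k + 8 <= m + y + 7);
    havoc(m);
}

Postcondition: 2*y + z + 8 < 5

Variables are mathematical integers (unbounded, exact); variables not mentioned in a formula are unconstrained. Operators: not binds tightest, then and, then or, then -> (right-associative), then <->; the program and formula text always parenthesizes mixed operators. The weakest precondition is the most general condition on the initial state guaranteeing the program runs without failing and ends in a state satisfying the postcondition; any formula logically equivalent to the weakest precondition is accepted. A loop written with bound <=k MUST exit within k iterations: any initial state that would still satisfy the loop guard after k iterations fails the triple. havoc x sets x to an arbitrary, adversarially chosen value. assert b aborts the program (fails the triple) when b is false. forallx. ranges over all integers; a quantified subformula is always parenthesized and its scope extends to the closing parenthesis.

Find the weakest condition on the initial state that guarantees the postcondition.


Working backward. After the program, the postcondition 2*y + z + 8 < 5 must hold; in canonical form it is 2*y + z < -3.
Then branch requires forall z_1. 2*y + z_1 < -3; else branch requires (k + 3*z > 3 <-> k <= m + y - 1) and 2*y + z < -3.
Before the if: (3*k = 4 -> (forall z_1. 2*y + z_1 < -3)) and ((not (3*k = 4)) -> ((k + 3*z > 3 <-> k <= m + y - 1) and 2*y + z < -3))
Before k := m - m + 7: (3*z > -4 <-> m + y >= 8) and 2*y + z < -3
Before the loop (bound <=2), unroll the exhaustion recursion (WP_0 = exit-now case; WP_j = one more guarded iteration, up to j = 2):
  WP_0: (not (3*z != 9)) and (3*z > -4 <-> m + y >= 8) and 2*y + z < -3
  WP_1: (3*z != 9 -> ((not (9*y != 15)) and (9*y > 2 <-> m + y >= 8) and 5*y < -1)) and ((not (3*z != 9)) -> ((3*z > -4 <-> m + y >= 8) and 2*y + z < -3))
  WP_2: (3*z != 9 -> ((9*y != 15 -> ((not (9*y != 15)) and (9*y > 2 <-> m + y >= 8) and 5*y < -1)) and ((not (9*y != 15)) -> ((9*y > 2 <-> m + y >= 8) and 5*y < -1)))) and ((not (3*z != 9)) -> ((3*z > -4 <-> m + y >= 8) and 2*y + z < -3))
So before the loop: (3*z != 9 -> ((9*y != 15 -> ((not (9*y != 15)) and (9*y > 2 <-> m + y >= 8) and 5*y < -1)) and ((not (9*y != 15)) -> ((9*y > 2 <-> m + y >= 8) and 5*y < -1)))) and ((not (3*z != 9)) -> ((3*z > -4 <-> m + y >= 8) and 2*y + z < -3))
Answer: WP = (3*z != 9 -> ((9*y != 15 -> ((not (9*y != 15)) and (9*y > 2 <-> m + y >= 8) and 5*y < -1)) and ((not (9*y != 15)) -> ((9*y > 2 <-> m + y >= 8) and 5*y < -1)))) and ((not (3*z != 9)) -> ((3*z > -4 <-> m + y >= 8) and 2*y + z < -3))


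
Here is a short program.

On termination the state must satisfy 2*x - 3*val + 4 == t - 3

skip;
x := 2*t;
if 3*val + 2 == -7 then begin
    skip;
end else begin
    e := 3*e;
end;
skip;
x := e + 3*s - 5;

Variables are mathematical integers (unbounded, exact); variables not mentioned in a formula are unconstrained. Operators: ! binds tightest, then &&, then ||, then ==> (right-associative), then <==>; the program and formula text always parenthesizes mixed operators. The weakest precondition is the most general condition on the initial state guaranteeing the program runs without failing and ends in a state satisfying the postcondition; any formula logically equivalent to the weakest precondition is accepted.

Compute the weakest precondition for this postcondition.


Working backward. After the program, the postcondition 2*x - 3*val + 4 == t - 3 must hold; in canonical form it is 2*x == t + 3*val - 7.
Before x := e + 3*s - 5: 2*e + 6*s == t + 3*val + 3
Before skip: 2*e + 6*s == t + 3*val + 3
Then branch requires 2*e + 6*s == t + 3*val + 3; else branch requires 6*e + 6*s == t + 3*val + 3.
Before the if: (3*val == -9 ==> 2*e + 6*s == t + 3*val + 3) && ((!(3*val == -9)) ==> 6*e + 6*s == t + 3*val + 3)
Before x := 2*t: (3*val == -9 ==> 2*e + 6*s == t + 3*val + 3) && ((!(3*val == -9)) ==> 6*e + 6*s == t + 3*val + 3)
Before skip: (3*val == -9 ==> 2*e + 6*s == t + 3*val + 3) && ((!(3*val == -9)) ==> 6*e + 6*s == t + 3*val + 3)
Answer: WP = (3*val == -9 ==> 2*e + 6*s == t + 3*val + 3) && ((!(3*val == -9)) ==> 6*e + 6*s == t + 3*val + 3)


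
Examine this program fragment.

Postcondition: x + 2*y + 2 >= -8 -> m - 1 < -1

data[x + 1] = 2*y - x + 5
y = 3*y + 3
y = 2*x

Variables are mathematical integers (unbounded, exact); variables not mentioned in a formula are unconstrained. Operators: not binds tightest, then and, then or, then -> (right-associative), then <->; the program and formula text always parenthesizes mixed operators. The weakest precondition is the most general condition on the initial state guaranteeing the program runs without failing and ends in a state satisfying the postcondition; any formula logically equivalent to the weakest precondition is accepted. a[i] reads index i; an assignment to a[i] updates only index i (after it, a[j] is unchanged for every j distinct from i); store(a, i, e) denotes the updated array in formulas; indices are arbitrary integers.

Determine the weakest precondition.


Working backward. After the program, the postcondition x + 2*y + 2 >= -8 -> m - 1 < -1 must hold; in canonical form it is x + 2*y >= -10 -> m < 0.
Before y := 2*x: 5*x >= -10 -> m < 0
Before y := 3*y + 3: 5*x >= -10 -> m < 0
Before data[x + 1] := 2*y - x + 5: 5*x >= -10 -> m < 0
Answer: WP = 5*x >= -10 -> m < 0


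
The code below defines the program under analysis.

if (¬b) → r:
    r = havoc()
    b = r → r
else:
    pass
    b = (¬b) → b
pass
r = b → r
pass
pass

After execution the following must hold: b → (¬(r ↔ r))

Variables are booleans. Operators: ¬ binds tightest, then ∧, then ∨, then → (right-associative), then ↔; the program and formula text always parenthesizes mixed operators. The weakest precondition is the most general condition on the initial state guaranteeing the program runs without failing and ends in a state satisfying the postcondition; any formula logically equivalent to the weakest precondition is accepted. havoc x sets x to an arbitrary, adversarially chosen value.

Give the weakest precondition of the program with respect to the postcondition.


Working backward. After the program, the postcondition b → (¬(r ↔ r)) must hold; in canonical form it is ¬b.
Before skip: ¬b
Before skip: ¬b
Before r := b → r: ¬b
Before skip: ¬b
Then branch requires false; else branch requires ¬((¬b) → b).
Before the if: (¬((¬b) → r)) ∧ ((¬((¬b) → r)) → (¬((¬b) → b)))
Answer: WP = (¬((¬b) → r)) ∧ ((¬((¬b) → r)) → (¬((¬b) → b)))


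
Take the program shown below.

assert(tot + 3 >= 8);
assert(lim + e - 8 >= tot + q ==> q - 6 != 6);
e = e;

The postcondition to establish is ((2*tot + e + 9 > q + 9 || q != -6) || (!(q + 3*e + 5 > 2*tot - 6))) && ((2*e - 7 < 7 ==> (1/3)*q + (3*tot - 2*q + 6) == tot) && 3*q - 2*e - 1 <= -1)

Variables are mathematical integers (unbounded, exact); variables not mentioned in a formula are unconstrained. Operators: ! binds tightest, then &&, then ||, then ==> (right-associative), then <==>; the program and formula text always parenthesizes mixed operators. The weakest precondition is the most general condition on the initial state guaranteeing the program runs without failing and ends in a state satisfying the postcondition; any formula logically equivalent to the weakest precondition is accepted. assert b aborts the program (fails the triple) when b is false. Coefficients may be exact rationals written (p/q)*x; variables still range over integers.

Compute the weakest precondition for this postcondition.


Working backward. After the program, the postcondition ((2*tot + e + 9 > q + 9 || q != -6) || (!(q + 3*e + 5 > 2*tot - 6))) && ((2*e - 7 < 7 ==> (1/3)*q + (3*tot - 2*q + 6) == tot) && 3*q - 2*e - 1 <= -1) must hold; in canonical form it is (e + 2*tot > q || q != -6 || (!(3*e + q > 2*tot - 11))) && (2*e < 14 ==> 2*tot == (5/3)*q - 6) && 3*q <= 2*e.
Before e := e: (e + 2*tot > q || q != -6 || (!(3*e + q > 2*tot - 11))) && (2*e < 14 ==> 2*tot == (5/3)*q - 6) && 3*q <= 2*e
Before assert lim + e - 8 >= tot + q ==> q - 6 != 6: (e + lim >= q + tot + 8 ==> q != 12) && (e + 2*tot > q || q != -6 || (!(3*e + q > 2*tot - 11))) && (2*e < 14 ==> 2*tot == (5/3)*q - 6) && 3*q <= 2*e
Before assert tot + 3 >= 8: tot >= 5 && (e + lim >= q + tot + 8 ==> q != 12) && (e + 2*tot > q || q != -6 || (!(3*e + q > 2*tot - 11))) && (2*e < 14 ==> 2*tot == (5/3)*q - 6) && 3*q <= 2*e
Answer: WP = tot >= 5 && (e + lim >= q + tot + 8 ==> q != 12) && (e + 2*tot > q || q != -6 || (!(3*e + q > 2*tot - 11))) && (2*e < 14 ==> 2*tot == (5/3)*q - 6) && 3*q <= 2*e


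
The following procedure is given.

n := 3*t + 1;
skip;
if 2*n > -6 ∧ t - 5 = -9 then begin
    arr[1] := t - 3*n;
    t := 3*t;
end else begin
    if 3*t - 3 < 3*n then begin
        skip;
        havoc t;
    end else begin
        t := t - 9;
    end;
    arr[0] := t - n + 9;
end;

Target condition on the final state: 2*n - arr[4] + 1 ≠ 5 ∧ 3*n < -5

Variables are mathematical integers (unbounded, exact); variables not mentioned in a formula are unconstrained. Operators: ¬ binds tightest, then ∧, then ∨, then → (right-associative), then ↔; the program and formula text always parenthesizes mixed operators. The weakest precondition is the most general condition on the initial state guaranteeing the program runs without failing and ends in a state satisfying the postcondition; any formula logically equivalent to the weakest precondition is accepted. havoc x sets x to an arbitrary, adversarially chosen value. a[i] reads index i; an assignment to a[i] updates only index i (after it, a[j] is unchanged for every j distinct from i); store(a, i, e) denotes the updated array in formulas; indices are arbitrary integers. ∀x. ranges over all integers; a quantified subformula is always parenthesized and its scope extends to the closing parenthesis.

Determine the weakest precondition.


Working backward. After the program, the postcondition 2*n - arr[4] + 1 ≠ 5 ∧ 3*n < -5 must hold; in canonical form it is 2*n ≠ arr[4] + 4 ∧ 3*n < -5.
Then branch requires 2*n ≠ arr[4] + 4 ∧ 3*n < -5; else branch requires (3*t < 3*n + 3 → (2*n ≠ arr[4] + 4 ∧ 3*n < -5)) ∧ ((¬(3*t < 3*n + 3)) → (2*n ≠ arr[4] + 4 ∧ 3*n < -5)).
Before the if: ((2*n > -6 ∧ t = -4) → (2*n ≠ arr[4] + 4 ∧ 3*n < -5)) ∧ ((¬(2*n > -6 ∧ t = -4)) → ((3*t < 3*n + 3 → (2*n ≠ arr[4] + 4 ∧ 3*n < -5)) ∧ ((¬(3*t < 3*n + 3)) → (2*n ≠ arr[4] + 4 ∧ 3*n < -5))))
Before skip: ((2*n > -6 ∧ t = -4) → (2*n ≠ arr[4] + 4 ∧ 3*n < -5)) ∧ ((¬(2*n > -6 ∧ t = -4)) → ((3*t < 3*n + 3 → (2*n ≠ arr[4] + 4 ∧ 3*n < -5)) ∧ ((¬(3*t < 3*n + 3)) → (2*n ≠ arr[4] + 4 ∧ 3*n < -5))))
Before n := 3*t + 1: ((6*t > -8 ∧ t = -4) → (6*t ≠ arr[4] + 2 ∧ 9*t < -8)) ∧ ((¬(6*t > -8 ∧ t = -4)) → ((6*t > -6 → (6*t ≠ arr[4] + 2 ∧ 9*t < -8)) ∧ ((¬(6*t > -6)) → (6*t ≠ arr[4] + 2 ∧ 9*t < -8))))
Answer: WP = ((6*t > -8 ∧ t = -4) → (6*t ≠ arr[4] + 2 ∧ 9*t < -8)) ∧ ((¬(6*t > -8 ∧ t = -4)) → ((6*t > -6 → (6*t ≠ arr[4] + 2 ∧ 9*t < -8)) ∧ ((¬(6*t > -6)) → (6*t ≠ arr[4] + 2 ∧ 9*t < -8))))


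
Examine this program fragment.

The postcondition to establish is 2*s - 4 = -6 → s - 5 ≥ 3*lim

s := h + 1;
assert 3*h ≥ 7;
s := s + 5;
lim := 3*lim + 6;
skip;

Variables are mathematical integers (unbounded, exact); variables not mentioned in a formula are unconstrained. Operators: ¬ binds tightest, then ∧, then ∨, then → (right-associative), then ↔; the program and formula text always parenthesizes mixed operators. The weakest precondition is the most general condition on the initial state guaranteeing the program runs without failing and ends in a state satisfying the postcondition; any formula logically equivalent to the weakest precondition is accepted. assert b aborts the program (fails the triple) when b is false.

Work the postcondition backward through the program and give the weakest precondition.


Working backward. After the program, the postcondition 2*s - 4 = -6 → s - 5 ≥ 3*lim must hold; in canonical form it is 2*s = -2 → s ≥ 3*lim + 5.
Before skip: 2*s = -2 → s ≥ 3*lim + 5
Before lim := 3*lim + 6: 2*s = -2 → s ≥ 9*lim + 23
Before s := s + 5: 2*s = -12 → s ≥ 9*lim + 18
Before assert 3*h ≥ 7: 3*h ≥ 7 ∧ (2*s = -12 → s ≥ 9*lim + 18)
Before s := h + 1: 3*h ≥ 7 ∧ (2*h = -14 → h ≥ 9*lim + 17)
Answer: WP = 3*h ≥ 7 ∧ (2*h = -14 → h ≥ 9*lim + 17)


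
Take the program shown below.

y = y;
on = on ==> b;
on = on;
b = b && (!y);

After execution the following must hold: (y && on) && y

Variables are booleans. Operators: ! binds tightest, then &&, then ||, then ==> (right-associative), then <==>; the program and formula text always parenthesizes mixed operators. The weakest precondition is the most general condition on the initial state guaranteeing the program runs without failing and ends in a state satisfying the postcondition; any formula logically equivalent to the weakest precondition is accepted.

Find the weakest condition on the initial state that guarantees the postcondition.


Working backward. After the program, the postcondition (y && on) && y must hold; in canonical form it is y && on.
Before b := b && (!y): y && on
Before on := on: y && on
Before on := on ==> b: y && (on ==> b)
Before y := y: y && (on ==> b)
Answer: WP = y && (on ==> b)


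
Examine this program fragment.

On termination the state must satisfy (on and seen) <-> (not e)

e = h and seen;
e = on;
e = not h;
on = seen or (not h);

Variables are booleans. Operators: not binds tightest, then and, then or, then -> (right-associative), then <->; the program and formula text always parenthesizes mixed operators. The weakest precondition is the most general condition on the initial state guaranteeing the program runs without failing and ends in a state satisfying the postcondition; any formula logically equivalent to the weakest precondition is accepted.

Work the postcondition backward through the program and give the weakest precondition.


Working backward. After the program, (on and seen) <-> (not e) must hold.
Before on := seen or (not h): ((seen or (not h)) and seen) <-> (not e)
Before e := not h: ((seen or (not h)) and seen) <-> h
Before e := on: ((seen or (not h)) and seen) <-> h
Before e := h and seen: ((seen or (not h)) and seen) <-> h
Answer: WP = ((seen or (not h)) and seen) <-> h


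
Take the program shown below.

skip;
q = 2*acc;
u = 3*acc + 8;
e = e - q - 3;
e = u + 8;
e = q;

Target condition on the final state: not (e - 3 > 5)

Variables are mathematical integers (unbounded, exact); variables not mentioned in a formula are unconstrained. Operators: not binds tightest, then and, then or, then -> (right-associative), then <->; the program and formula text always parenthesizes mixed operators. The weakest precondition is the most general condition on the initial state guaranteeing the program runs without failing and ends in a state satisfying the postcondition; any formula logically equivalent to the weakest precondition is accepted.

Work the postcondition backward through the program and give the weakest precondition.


Working backward. After the program, the postcondition not (e - 3 > 5) must hold; in canonical form it is not (e > 8).
Before e := q: not (q > 8)
Before e := u + 8: not (q > 8)
Before e := e - q - 3: not (q > 8)
Before u := 3*acc + 8: not (q > 8)
Before q := 2*acc: not (2*acc > 8)
Before skip: not (2*acc > 8)
Answer: WP = not (2*acc > 8)


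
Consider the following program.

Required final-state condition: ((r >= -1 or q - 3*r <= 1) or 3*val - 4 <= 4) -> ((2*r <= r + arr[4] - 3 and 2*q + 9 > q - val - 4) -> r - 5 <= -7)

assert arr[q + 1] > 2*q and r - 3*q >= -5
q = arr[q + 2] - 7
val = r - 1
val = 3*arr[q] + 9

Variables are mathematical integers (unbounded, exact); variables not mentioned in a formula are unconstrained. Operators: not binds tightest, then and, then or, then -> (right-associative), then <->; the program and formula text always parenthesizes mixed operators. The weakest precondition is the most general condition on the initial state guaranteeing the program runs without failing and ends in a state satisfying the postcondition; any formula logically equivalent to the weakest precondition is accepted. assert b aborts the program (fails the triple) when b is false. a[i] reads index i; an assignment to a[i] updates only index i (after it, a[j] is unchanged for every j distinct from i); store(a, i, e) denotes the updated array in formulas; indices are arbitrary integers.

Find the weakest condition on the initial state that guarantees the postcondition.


Working backward. After the program, the postcondition ((r >= -1 or q - 3*r <= 1) or 3*val - 4 <= 4) -> ((2*r <= r + arr[4] - 3 and 2*q + 9 > q - val - 4) -> r - 5 <= -7) must hold; in canonical form it is (r >= -1 or q <= 3*r + 1 or 3*val <= 8) -> ((r <= arr[4] - 3 and q + val > -13) -> r <= -2).
Before val := 3*arr[q] + 9: (r >= -1 or q <= 3*r + 1 or 9*arr[q] <= -19) -> ((r <= arr[4] - 3 and 3*arr[q] + q > -22) -> r <= -2)
Before val := r - 1: (r >= -1 or q <= 3*r + 1 or 9*arr[q] <= -19) -> ((r <= arr[4] - 3 and 3*arr[q] + q > -22) -> r <= -2)
Before q := arr[q + 2] - 7: (r >= -1 or arr[q + 2] <= 3*r + 8 or 9*arr[arr[q + 2] - 7] <= -19) -> ((r <= arr[4] - 3 and arr[q + 2] + 3*arr[arr[q + 2] - 7] > -15) -> r <= -2)
Before assert arr[q + 1] > 2*q and r - 3*q >= -5: arr[q + 1] > 2*q and r >= 3*q - 5 and ((r >= -1 or arr[q + 2] <= 3*r + 8 or 9*arr[arr[q + 2] - 7] <= -19) -> ((r <= arr[4] - 3 and arr[q + 2] + 3*arr[arr[q + 2] - 7] > -15) -> r <= -2))
Answer: WP = arr[q + 1] > 2*q and r >= 3*q - 5 and ((r >= -1 or arr[q + 2] <= 3*r + 8 or 9*arr[arr[q + 2] - 7] <= -19) -> ((r <= arr[4] - 3 and arr[q + 2] + 3*arr[arr[q + 2] - 7] > -15) -> r <= -2))


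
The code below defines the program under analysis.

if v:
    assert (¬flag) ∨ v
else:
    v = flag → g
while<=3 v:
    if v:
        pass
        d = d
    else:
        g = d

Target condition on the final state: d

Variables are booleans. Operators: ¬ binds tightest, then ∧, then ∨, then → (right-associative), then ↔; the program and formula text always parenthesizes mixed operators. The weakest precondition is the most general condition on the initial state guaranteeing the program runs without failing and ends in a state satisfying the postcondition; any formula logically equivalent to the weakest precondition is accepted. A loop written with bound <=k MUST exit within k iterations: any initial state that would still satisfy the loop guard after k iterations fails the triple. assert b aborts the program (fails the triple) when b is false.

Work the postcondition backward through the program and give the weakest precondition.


Working backward. After the program, d must hold.
Before the loop (bound <=3), unroll the exhaustion recursion (WP_0 = exit-now case; WP_j = one more guarded iteration, up to j = 3):
  WP_0: (¬v) ∧ d
  WP_1: (v → ((v → ((¬v) ∧ d)) ∧ ((¬v) → ((¬v) ∧ d)))) ∧ ((¬v) → d)
  WP_2: (v → ((v → ((v → ((v → ((¬v) ∧ d)) ∧ ((¬v) → ((¬v) ∧ d)))) ∧ ((¬v) → d))) ∧ ((¬v) → ((v → ((v → ((¬v) ∧ d)) ∧ ((¬v) → ((¬v) ∧ d)))) ∧ ((¬v) → d))))) ∧ ((¬v) → d)
  WP_3: (v → ((v → ((v → ((v → ((v → ((v → ((¬v) ∧ d)) ∧ ((¬v) → ((¬v) ∧ d)))) ∧ ((¬v) → d))) ∧ ((¬v) → ((v → ((v → ((¬v) ∧ d)) ∧ ((¬v) → ((¬v) ∧ d)))) ∧ ((¬v) → d))))) ∧ ((¬v) → d))) ∧ ((¬v) → ((v → ((v → ((v → ((v → ((¬v) ∧ d)) ∧ ((¬v) → ((¬v) ∧ d)))) ∧ ((¬v) → d))) ∧ ((¬v) → ((v → ((v → ((¬v) ∧ d)) ∧ ((¬v) → ((¬v) ∧ d)))) ∧ ((¬v) → d))))) ∧ ((¬v) → d))))) ∧ ((¬v) → d)
So before the loop: (v → ((v → ((v → ((v → ((v → ((v → ((¬v) ∧ d)) ∧ ((¬v) → ((¬v) ∧ d)))) ∧ ((¬v) → d))) ∧ ((¬v) → ((v → ((v → ((¬v) ∧ d)) ∧ ((¬v) → ((¬v) ∧ d)))) ∧ ((¬v) → d))))) ∧ ((¬v) → d))) ∧ ((¬v) → ((v → ((v → ((v → ((v → ((¬v) ∧ d)) ∧ ((¬v) → ((¬v) ∧ d)))) ∧ ((¬v) → d))) ∧ ((¬v) → ((v → ((v → ((¬v) ∧ d)) ∧ ((¬v) → ((¬v) ∧ d)))) ∧ ((¬v) → d))))) ∧ ((¬v) → d))))) ∧ ((¬v) → d)
Then branch requires ((¬flag) ∨ v) ∧ (v → ((v → ((v → ((v → ((v → ((v → ((¬v) ∧ d)) ∧ ((¬v) → ((¬v) ∧ d)))) ∧ ((¬v) → d))) ∧ ((¬v) → ((v → ((v → ((¬v) ∧ d)) ∧ ((¬v) → ((¬v) ∧ d)))) ∧ ((¬v) → d))))) ∧ ((¬v) → d))) ∧ ((¬v) → ((v → ((v → ((v → ((v → ((¬v) ∧ d)) ∧ ((¬v) → ((¬v) ∧ d)))) ∧ ((¬v) → d))) ∧ ((¬v) → ((v → ((v → ((¬v) ∧ d)) ∧ ((¬v) → ((¬v) ∧ d)))) ∧ ((¬v) → d))))) ∧ ((¬v) → d))))) ∧ ((¬v) → d); else branch requires ((flag → g) → (((flag → g) → (((flag → g) → (((flag → g) → (((flag → g) → (((flag → g) → ((¬(flag → g)) ∧ d)) ∧ ((¬(flag → g)) → ((¬(flag → g)) ∧ d)))) ∧ ((¬(flag → g)) → d))) ∧ ((¬(flag → g)) → (((flag → g) → (((flag → g) → ((¬(flag → g)) ∧ d)) ∧ ((¬(flag → g)) → ((¬(flag → g)) ∧ d)))) ∧ ((¬(flag → g)) → d))))) ∧ ((¬(flag → g)) → d))) ∧ ((¬(flag → g)) → (((flag → g) → (((flag → g) → (((flag → g) → (((flag → g) → ((¬(flag → g)) ∧ d)) ∧ ((¬(flag → g)) → ((¬(flag → g)) ∧ d)))) ∧ ((¬(flag → g)) → d))) ∧ ((¬(flag → g)) → (((flag → g) → (((flag → g) → ((¬(flag → g)) ∧ d)) ∧ ((¬(flag → g)) → ((¬(flag → g)) ∧ d)))) ∧ ((¬(flag → g)) → d))))) ∧ ((¬(flag → g)) → d))))) ∧ ((¬(flag → g)) → d).
Before the if: (v → (((¬flag) ∨ v) ∧ (v → ((v → ((v → ((v → ((v → ((v → ((¬v) ∧ d)) ∧ ((¬v) → ((¬v) ∧ d)))) ∧ ((¬v) → d))) ∧ ((¬v) → ((v → ((v → ((¬v) ∧ d)) ∧ ((¬v) → ((¬v) ∧ d)))) ∧ ((¬v) → d))))) ∧ ((¬v) → d))) ∧ ((¬v) → ((v → ((v → ((v → ((v → ((¬v) ∧ d)) ∧ ((¬v) → ((¬v) ∧ d)))) ∧ ((¬v) → d))) ∧ ((¬v) → ((v → ((v → ((¬v) ∧ d)) ∧ ((¬v) → ((¬v) ∧ d)))) ∧ ((¬v) → d))))) ∧ ((¬v) → d))))) ∧ ((¬v) → d))) ∧ ((¬v) → (((flag → g) → (((flag → g) → (((flag → g) → (((flag → g) → (((flag → g) → (((flag → g) → ((¬(flag → g)) ∧ d)) ∧ ((¬(flag → g)) → ((¬(flag → g)) ∧ d)))) ∧ ((¬(flag → g)) → d))) ∧ ((¬(flag → g)) → (((flag → g) → (((flag → g) → ((¬(flag → g)) ∧ d)) ∧ ((¬(flag → g)) → ((¬(flag → g)) ∧ d)))) ∧ ((¬(flag → g)) → d))))) ∧ ((¬(flag → g)) → d))) ∧ ((¬(flag → g)) → (((flag → g) → (((flag → g) → (((flag → g) → (((flag → g) → ((¬(flag → g)) ∧ d)) ∧ ((¬(flag → g)) → ((¬(flag → g)) ∧ d)))) ∧ ((¬(flag → g)) → d))) ∧ ((¬(flag → g)) → (((flag → g) → (((flag → g) → ((¬(flag → g)) ∧ d)) ∧ ((¬(flag → g)) → ((¬(flag → g)) ∧ d)))) ∧ ((¬(flag → g)) → d))))) ∧ ((¬(flag → g)) → d))))) ∧ ((¬(flag → g)) → d)))
Answer: WP = (v → (((¬flag) ∨ v) ∧ (v → ((v → ((v → ((v → ((v → ((v → ((¬v) ∧ d)) ∧ ((¬v) → ((¬v) ∧ d)))) ∧ ((¬v) → d))) ∧ ((¬v) → ((v → ((v → ((¬v) ∧ d)) ∧ ((¬v) → ((¬v) ∧ d)))) ∧ ((¬v) → d))))) ∧ ((¬v) → d))) ∧ ((¬v) → ((v → ((v → ((v → ((v → ((¬v) ∧ d)) ∧ ((¬v) → ((¬v) ∧ d)))) ∧ ((¬v) → d))) ∧ ((¬v) → ((v → ((v → ((¬v) ∧ d)) ∧ ((¬v) → ((¬v) ∧ d)))) ∧ ((¬v) → d))))) ∧ ((¬v) → d))))) ∧ ((¬v) → d))) ∧ ((¬v) → (((flag → g) → (((flag → g) → (((flag → g) → (((flag → g) → (((flag → g) → (((flag → g) → ((¬(flag → g)) ∧ d)) ∧ ((¬(flag → g)) → ((¬(flag → g)) ∧ d)))) ∧ ((¬(flag → g)) → d))) ∧ ((¬(flag → g)) → (((flag → g) → (((flag → g) → ((¬(flag → g)) ∧ d)) ∧ ((¬(flag → g)) → ((¬(flag → g)) ∧ d)))) ∧ ((¬(flag → g)) → d))))) ∧ ((¬(flag → g)) → d))) ∧ ((¬(flag → g)) → (((flag → g) → (((flag → g) → (((flag → g) → (((flag → g) → ((¬(flag → g)) ∧ d)) ∧ ((¬(flag → g)) → ((¬(flag → g)) ∧ d)))) ∧ ((¬(flag → g)) → d))) ∧ ((¬(flag → g)) → (((flag → g) → (((flag → g) → ((¬(flag → g)) ∧ d)) ∧ ((¬(flag → g)) → ((¬(flag → g)) ∧ d)))) ∧ ((¬(flag → g)) → d))))) ∧ ((¬(flag → g)) → d))))) ∧ ((¬(flag → g)) → d)))
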